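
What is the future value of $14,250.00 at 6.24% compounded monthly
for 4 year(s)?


Formula: FV = P * (1 + r/m)^(m*t)
Period rate: r/m = 0.0624 / 12 = 0.0052
Total periods: m*t = 12 * 4 = 48
Growth factor: (1 + 0.0052)^48 = 1.282682
FV = $14,250.00 * 1.282682 = $18,278.22

$18,278.22


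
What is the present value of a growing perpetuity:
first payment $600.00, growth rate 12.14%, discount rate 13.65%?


Formula: PV = C / (r - g)
Spread: r - g = 0.1365 - 0.1214 = 0.0151
Substituting: PV = $600.00 / 0.0151
PV = $39,735.10

$39,735.10


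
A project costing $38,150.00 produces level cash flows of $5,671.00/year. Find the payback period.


Formula: Payback = investment / annual cash flow
Substituting: Payback = $38,150.00 / $5,671.00
Payback = 6.7272 years

6.7272 years


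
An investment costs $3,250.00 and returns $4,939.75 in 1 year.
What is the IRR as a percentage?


Formula: IRR = C1/C0 - 1
Substituting: IRR = $4,939.75 / $3,250.00 - 1
Ratio: 1.519923 - 1 = 0.519923
IRR = 51.9923%

51.9923%


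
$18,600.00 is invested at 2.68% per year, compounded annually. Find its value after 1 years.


Formula: FV = P * (1 + r)^n
Substituting: FV = $18,600.00 * (1 + 0.0268)^1
Growth factor: (1.0268)^1 = 1.0268
FV = $18,600.00 * 1.0268 = $19,098.48

$19,098.48


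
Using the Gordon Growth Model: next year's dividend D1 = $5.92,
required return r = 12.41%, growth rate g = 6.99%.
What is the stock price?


Formula: P = D1 / (r - g)
Spread: r - g = 0.1241 - 0.0699 = 0.0542
Substituting: P = $5.92 / 0.0542
P = $109.23

$109.23


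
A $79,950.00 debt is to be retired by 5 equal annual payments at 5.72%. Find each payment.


Formula: PMT = PV * r / (1 - (1+r)^(-n))
Denominator: 1 - (1 + 0.0572)^(-5) = 0.242794
Numerator: $79,950.00 * 0.0572 = 4573.14
PMT = 4573.14 / 0.242794 = $18,835.50

$18,835.50


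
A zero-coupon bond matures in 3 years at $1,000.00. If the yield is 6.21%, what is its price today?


Formula: Price = FV / (1 + r)^n
Substituting: Price = $1,000.00 / (1 + 0.0621)^3
Discount factor: (1.0621)^3 = 1.198109
Price = $1,000.00 / 1.198109 = $834.65

$834.65


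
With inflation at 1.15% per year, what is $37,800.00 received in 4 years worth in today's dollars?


Formula: Real value = nominal / (1 + inflation)^years
Price level: (1 + 0.0115)^4 = 1.0468
Real value = $37,800.00 / 1.0468 = $36,110.06

$36,110.06


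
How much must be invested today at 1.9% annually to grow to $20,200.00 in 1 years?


Formula: PV = FV / (1 + r)^n
Substituting: PV = $20,200.00 / (1 + 0.019)^1
Discount factor: (1.019)^1 = 1.019
PV = $20,200.00 / 1.019 = $19,823.36

$19,823.36


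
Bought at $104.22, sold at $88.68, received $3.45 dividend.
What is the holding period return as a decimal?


Formula: HPR = (P1 - P0 + D) / P0
Gain: $88.68 - $104.22 + $3.45 = -$12.09
HPR = -$12.09 / $104.22 = -0.116

-0.116


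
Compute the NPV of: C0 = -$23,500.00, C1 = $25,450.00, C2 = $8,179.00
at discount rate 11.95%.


Formula: NPV = C0 + C1/(1+r) + C2/(1+r)^2
Discount C1: $25,450.00 / (1 + 0.1195) = $22,733.36
Discount C2: $8,179.00 / (1 + 0.1195)^2 = $6,526.07
NPV = -$23,500.00 + $22,733.36 + $6,526.07 = $5,759.44

$5,759.44


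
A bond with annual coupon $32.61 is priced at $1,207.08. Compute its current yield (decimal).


Formula: Current yield = annual coupon / price
Substituting: CY = $32.61 / $1,207.08
CY = 0.027016

0.027016


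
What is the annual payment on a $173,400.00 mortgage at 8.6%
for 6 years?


Formula: PMT = PV * r / (1 - (1+r)^(-n))
Denominator: 1 - (1 + 0.086)^(-6) = 0.390434
Numerator: $173,400.00 * 0.086 = 14912.4
PMT = 14912.4 / 0.390434 = $38,194.46

$38,194.46


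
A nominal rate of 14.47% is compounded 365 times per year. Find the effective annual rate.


Formula: EAR = (1 + r/m)^m - 1
Period rate: r/m = 0.1447 / 365 = 0.000396
Compounding: (1 + 0.000396)^365 = 1.15566
EAR = 1.15566 - 1 = 0.15566

0.15566


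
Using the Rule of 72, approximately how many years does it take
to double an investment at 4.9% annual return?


Formula: Years ≈ 72 / r
Substituting: Years ≈ 72 / 4.9
Years ≈ 14.7

14.7 years


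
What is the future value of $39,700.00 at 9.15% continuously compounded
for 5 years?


Formula: FV = P * e^(r*t)
Exponent: r*t = 0.0915 * 5 = 0.4575
e^(0.4575) = 1.580119
FV = $39,700.00 * 1.580119 = $62,730.71

$62,730.71


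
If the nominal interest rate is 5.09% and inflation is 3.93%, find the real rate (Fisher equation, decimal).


Formula: (1 + r_real) = (1 + r_nom) / (1 + inflation)
Substituting: (1 + r_real) = 1.0509 / 1.0393
(1 + r_real) = 1.011161
r_real = 1.011161 - 1 = 0.011161

0.011161


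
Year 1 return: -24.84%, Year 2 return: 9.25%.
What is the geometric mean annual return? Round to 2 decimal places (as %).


Formula: Geometric mean = ((1+r1)*(1+r2))^(1/2) - 1
Product: (1 + -0.2484) * (1 + 0.0925) = 0.7516 * 1.0925 = 0.821123
Square root: 0.821123^0.5 = 0.906158
Geometric mean = 0.906158 - 1 = -0.093842
As percentage: -9.38%

-9.38%


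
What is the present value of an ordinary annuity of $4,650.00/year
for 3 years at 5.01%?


Formula: PV = PMT * (1 - (1+r)^(-n)) / r
Discount factor: (1 + 0.0501)^(-3) = 0.863591
Bracket: 1 - 0.863591 = 0.136409
PV = $4,650.00 * 0.136409 / 0.0501 = $12,660.73

$12,660.73


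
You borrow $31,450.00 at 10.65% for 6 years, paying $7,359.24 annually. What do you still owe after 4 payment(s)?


Formula: Balance = PV*(1+r)^k - PMT*((1+r)^k - 1)/r
Growth: (1 + 0.1065)^4 = 1.499014
Accumulated factor: ((1+r)^k - 1)/r = 4.685577
Balance = $31,450.00 * 1.499014 - $7,359.24 * 4.685577
Balance = $12,661.70

$12,661.70


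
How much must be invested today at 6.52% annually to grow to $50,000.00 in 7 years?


Formula: PV = FV / (1 + r)^n
Substituting: PV = $50,000.00 / (1 + 0.0652)^7
Discount factor: (1.0652)^7 = 1.55603
PV = $50,000.00 / 1.55603 = $32,133.05

$32,133.05


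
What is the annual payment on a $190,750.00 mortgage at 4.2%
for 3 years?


Formula: PMT = PV * r / (1 - (1+r)^(-n))
Denominator: 1 - (1 + 0.042)^(-3) = 0.116113
Numerator: $190,750.00 * 0.042 = 8011.5
PMT = 8011.5 / 0.116113 = $68,997.56

$68,997.56


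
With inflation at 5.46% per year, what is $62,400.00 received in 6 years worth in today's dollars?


Formula: Real value = nominal / (1 + inflation)^years
Price level: (1 + 0.0546)^6 = 1.375709
Real value = $62,400.00 / 1.375709 = $45,358.43

$45,358.43


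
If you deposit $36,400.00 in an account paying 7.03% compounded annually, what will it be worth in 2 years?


Formula: FV = P * (1 + r)^n
Substituting: FV = $36,400.00 * (1 + 0.0703)^2
Growth factor: (1.0703)^2 = 1.145542
FV = $36,400.00 * 1.145542 = $41,697.73

$41,697.73


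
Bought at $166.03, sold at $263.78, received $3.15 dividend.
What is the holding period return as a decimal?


Formula: HPR = (P1 - P0 + D) / P0
Gain: $263.78 - $166.03 + $3.15 = $100.90
HPR = $100.90 / $166.03 = 0.6077

0.6077


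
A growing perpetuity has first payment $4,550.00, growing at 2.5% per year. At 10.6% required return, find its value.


Formula: PV = C / (r - g)
Spread: r - g = 0.106 - 0.025 = 0.081
Substituting: PV = $4,550.00 / 0.081
PV = $56,172.84

$56,172.84


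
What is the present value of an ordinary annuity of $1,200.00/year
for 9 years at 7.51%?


Formula: PV = PMT * (1 - (1+r)^(-n)) / r
Discount factor: (1 + 0.0751)^(-9) = 0.521147
Bracket: 1 - 0.521147 = 0.478853
PV = $1,200.00 * 0.478853 / 0.0751 = $7,651.45

$7,651.45


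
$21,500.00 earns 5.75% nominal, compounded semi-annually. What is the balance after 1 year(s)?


Formula: FV = P * (1 + r/m)^(m*t)
Period rate: r/m = 0.0575 / 2 = 0.02875
Total periods: m*t = 2 * 1 = 2
Growth factor: (1 + 0.02875)^2 = 1.058327
FV = $21,500.00 * 1.058327 = $22,754.02

$22,754.02


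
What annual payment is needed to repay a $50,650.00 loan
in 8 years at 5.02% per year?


Formula: PMT = PV * r / (1 - (1+r)^(-n))
Denominator: 1 - (1 + 0.0502)^(-8) = 0.324191
Numerator: $50,650.00 * 0.0502 = 2542.63
PMT = 2542.63 / 0.324191 = $7,843.00

$7,843.00


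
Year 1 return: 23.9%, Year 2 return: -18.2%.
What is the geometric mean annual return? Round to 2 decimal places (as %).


Formula: Geometric mean = ((1+r1)*(1+r2))^(1/2) - 1
Product: (1 + 0.239) * (1 + -0.182) = 1.239 * 0.818 = 1.013502
Square root: 1.013502^0.5 = 1.006728
Geometric mean = 1.006728 - 1 = 0.006728
As percentage: 0.67%

0.67%


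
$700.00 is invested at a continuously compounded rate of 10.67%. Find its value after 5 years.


Formula: FV = P * e^(r*t)
Exponent: r*t = 0.1067 * 5 = 0.5335
e^(0.5335) = 1.704889
FV = $700.00 * 1.704889 = $1,193.42

$1,193.42


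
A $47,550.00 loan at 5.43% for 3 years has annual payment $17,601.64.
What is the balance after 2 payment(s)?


Formula: Balance = PV*(1+r)^k - PMT*((1+r)^k - 1)/r
Growth: (1 + 0.0543)^2 = 1.111548
Accumulated factor: ((1+r)^k - 1)/r = 2.0543
Balance = $47,550.00 * 1.111548 - $17,601.64 * 2.0543
Balance = $16,695.08

$16,695.08


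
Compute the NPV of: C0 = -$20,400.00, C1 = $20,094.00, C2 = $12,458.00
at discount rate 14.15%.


Formula: NPV = C0 + C1/(1+r) + C2/(1+r)^2
Discount C1: $20,094.00 / (1 + 0.1415) = $17,603.15
Discount C2: $12,458.00 / (1 + 0.1415)^2 = $9,560.85
NPV = -$20,400.00 + $17,603.15 + $9,560.85 = $6,764.00

$6,764.00


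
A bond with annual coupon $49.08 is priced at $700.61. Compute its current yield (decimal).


Formula: Current yield = annual coupon / price
Substituting: CY = $49.08 / $700.61
CY = 0.070053

0.070053


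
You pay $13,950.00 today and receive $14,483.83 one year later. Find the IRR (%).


Formula: IRR = C1/C0 - 1
Substituting: IRR = $14,483.83 / $13,950.00 - 1
Ratio: 1.038267 - 1 = 0.038267
IRR = 3.8267%

3.8267%


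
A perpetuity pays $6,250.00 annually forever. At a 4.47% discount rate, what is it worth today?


Formula: PV = C / r
Substituting: PV = $6,250.00 / 0.0447
PV = $139,821.03

$139,821.03


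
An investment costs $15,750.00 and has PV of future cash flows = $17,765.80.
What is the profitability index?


Formula: PI = PV(cash flows) / initial investment
Substituting: PI = $17,765.80 / $15,750.00
PI = 1.128

1.128


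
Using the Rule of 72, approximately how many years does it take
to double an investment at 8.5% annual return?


Formula: Years ≈ 72 / r
Substituting: Years ≈ 72 / 8.5
Years ≈ 8.5

8.5 years


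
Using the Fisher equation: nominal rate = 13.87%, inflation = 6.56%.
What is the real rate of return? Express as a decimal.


Formula: (1 + r_real) = (1 + r_nom) / (1 + inflation)
Substituting: (1 + r_real) = 1.1387 / 1.0656
(1 + r_real) = 1.0686
r_real = 1.0686 - 1 = 0.0686

0.0686


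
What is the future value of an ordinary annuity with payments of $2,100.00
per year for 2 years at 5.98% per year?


Formula: FV = PMT * ((1+r)^n - 1) / r
Growth factor: (1 + 0.0598)^2 = 1.123176
Numerator: 1.123176 - 1 = 0.123176
FV = $2,100.00 * 0.123176 / 0.0598 = $4,325.58

$4,325.58


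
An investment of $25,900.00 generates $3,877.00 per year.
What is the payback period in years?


Formula: Payback = investment / annual cash flow
Substituting: Payback = $25,900.00 / $3,877.00
Payback = 6.6804 years

6.6804 years


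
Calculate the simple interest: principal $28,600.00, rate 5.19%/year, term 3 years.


Formula: I = P * r * t
Substituting: I = $28,600.00 * 0.0519 * 3
Step: I = $28,600.00 * 0.1557
I = $4,453.02

$4,453.02


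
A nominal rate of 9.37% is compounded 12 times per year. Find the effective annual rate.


Formula: EAR = (1 + r/m)^m - 1
Period rate: r/m = 0.0937 / 12 = 0.007808
Compounding: (1 + 0.007808)^12 = 1.097831
EAR = 1.097831 - 1 = 0.097831

0.097831


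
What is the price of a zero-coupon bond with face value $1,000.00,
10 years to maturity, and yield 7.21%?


Formula: Price = FV / (1 + r)^n
Substituting: Price = $1,000.00 / (1 + 0.0721)^10
Discount factor: (1.0721)^10 = 2.006102
Price = $1,000.00 / 2.006102 = $498.48

$498.48


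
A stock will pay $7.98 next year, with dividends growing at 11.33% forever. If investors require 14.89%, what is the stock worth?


Formula: P = D1 / (r - g)
Spread: r - g = 0.1489 - 0.1133 = 0.0356
Substituting: P = $7.98 / 0.0356
P = $224.16

$224.16


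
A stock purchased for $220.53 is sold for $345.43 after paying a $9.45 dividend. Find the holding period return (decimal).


Formula: HPR = (P1 - P0 + D) / P0
Gain: $345.43 - $220.53 + $9.45 = $134.35
HPR = $134.35 / $220.53 = 0.6092

0.6092


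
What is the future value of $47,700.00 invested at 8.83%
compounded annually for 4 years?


Formula: FV = P * (1 + r)^n
Substituting: FV = $47,700.00 * (1 + 0.0883)^4
Growth factor: (1.0883)^4 = 1.402796
FV = $47,700.00 * 1.402796 = $66,913.37

$66,913.37


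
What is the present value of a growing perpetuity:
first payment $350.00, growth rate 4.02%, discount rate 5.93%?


Formula: PV = C / (r - g)
Spread: r - g = 0.0593 - 0.0402 = 0.0191
Substituting: PV = $350.00 / 0.0191
PV = $18,324.61

$18,324.61


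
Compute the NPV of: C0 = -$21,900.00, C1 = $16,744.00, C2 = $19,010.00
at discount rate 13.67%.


Formula: NPV = C0 + C1/(1+r) + C2/(1+r)^2
Discount C1: $16,744.00 / (1 + 0.1367) = $14,730.36
Discount C2: $19,010.00 / (1 + 0.1367)^2 = $14,712.63
NPV = -$21,900.00 + $14,730.36 + $14,712.63 = $7,542.99

$7,542.99


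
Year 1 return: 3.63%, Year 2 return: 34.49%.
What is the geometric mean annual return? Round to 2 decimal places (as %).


Formula: Geometric mean = ((1+r1)*(1+r2))^(1/2) - 1
Product: (1 + 0.0363) * (1 + 0.3449) = 1.0363 * 1.3449 = 1.39372
Square root: 1.39372^0.5 = 1.180559
Geometric mean = 1.180559 - 1 = 0.180559
As percentage: 18.06%

18.06%


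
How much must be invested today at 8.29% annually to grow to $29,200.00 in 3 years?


Formula: PV = FV / (1 + r)^n
Substituting: PV = $29,200.00 / (1 + 0.0829)^3
Discount factor: (1.0829)^3 = 1.269887
PV = $29,200.00 / 1.269887 = $22,994.17

$22,994.17


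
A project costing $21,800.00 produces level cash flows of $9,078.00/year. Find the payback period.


Formula: Payback = investment / annual cash flow
Substituting: Payback = $21,800.00 / $9,078.00
Payback = 2.4014 years

2.4014 years


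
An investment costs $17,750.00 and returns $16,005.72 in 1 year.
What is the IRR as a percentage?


Formula: IRR = C1/C0 - 1
Substituting: IRR = $16,005.72 / $17,750.00 - 1
Ratio: 0.901731 - 1 = -0.098269
IRR = -9.8269%

-9.8269%


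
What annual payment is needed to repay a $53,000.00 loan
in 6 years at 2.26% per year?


Formula: PMT = PV * r / (1 - (1+r)^(-n))
Denominator: 1 - (1 + 0.0226)^(-6) = 0.125489
Numerator: $53,000.00 * 0.0226 = 1197.8
PMT = 1197.8 / 0.125489 = $9,545.06

$9,545.06


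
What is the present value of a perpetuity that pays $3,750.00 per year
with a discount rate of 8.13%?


Formula: PV = C / r
Substituting: PV = $3,750.00 / 0.0813
PV = $46,125.46

$46,125.46


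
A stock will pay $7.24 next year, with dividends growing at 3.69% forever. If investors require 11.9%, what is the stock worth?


Formula: P = D1 / (r - g)
Spread: r - g = 0.119 - 0.0369 = 0.0821
Substituting: P = $7.24 / 0.0821
P = $88.19

$88.19


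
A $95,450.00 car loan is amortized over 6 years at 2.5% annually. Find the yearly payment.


Formula: PMT = PV * r / (1 - (1+r)^(-n))
Denominator: 1 - (1 + 0.025)^(-6) = 0.137703
Numerator: $95,450.00 * 0.025 = 2386.25
PMT = 2386.25 / 0.137703 = $17,328.94

$17,328.94


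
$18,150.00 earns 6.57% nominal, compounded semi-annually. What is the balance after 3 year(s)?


Formula: FV = P * (1 + r/m)^(m*t)
Period rate: r/m = 0.0657 / 2 = 0.03285
Total periods: m*t = 2 * 3 = 6
Growth factor: (1 + 0.03285)^6 = 1.214014
FV = $18,150.00 * 1.214014 = $22,034.35

$22,034.35


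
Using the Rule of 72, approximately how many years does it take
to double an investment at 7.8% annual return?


Formula: Years ≈ 72 / r
Substituting: Years ≈ 72 / 7.8
Years ≈ 9.2

9.2 years


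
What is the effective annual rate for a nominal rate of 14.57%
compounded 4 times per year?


Formula: EAR = (1 + r/m)^m - 1
Period rate: r/m = 0.1457 / 4 = 0.036425
Compounding: (1 + 0.036425)^4 = 1.153856
EAR = 1.153856 - 1 = 0.153856

0.153856


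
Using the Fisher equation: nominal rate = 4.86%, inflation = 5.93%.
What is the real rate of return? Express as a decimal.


Formula: (1 + r_real) = (1 + r_nom) / (1 + inflation)
Substituting: (1 + r_real) = 1.0486 / 1.0593
(1 + r_real) = 0.989899
r_real = 0.989899 - 1 = -0.010101

-0.010101


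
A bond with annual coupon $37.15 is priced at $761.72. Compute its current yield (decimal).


Formula: Current yield = annual coupon / price
Substituting: CY = $37.15 / $761.72
CY = 0.048771

0.048771


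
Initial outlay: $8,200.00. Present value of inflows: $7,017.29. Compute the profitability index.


Formula: PI = PV(cash flows) / initial investment
Substituting: PI = $7,017.29 / $8,200.00
PI = 0.8558

0.8558


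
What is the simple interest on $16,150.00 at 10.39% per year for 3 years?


Formula: I = P * r * t
Substituting: I = $16,150.00 * 0.1039 * 3
Step: I = $16,150.00 * 0.3117
I = $5,033.96

$5,033.96


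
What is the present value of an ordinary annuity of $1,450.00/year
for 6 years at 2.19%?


Formula: PV = PMT * (1 - (1+r)^(-n)) / r
Discount factor: (1 + 0.0219)^(-6) = 0.878111
Bracket: 1 - 0.878111 = 0.121889
PV = $1,450.00 * 0.121889 / 0.0219 = $8,070.25

$8,070.25


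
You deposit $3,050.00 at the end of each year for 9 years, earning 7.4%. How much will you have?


Formula: FV = PMT * ((1+r)^n - 1) / r
Growth factor: (1 + 0.074)^9 = 1.901247
Numerator: 1.901247 - 1 = 0.901247
FV = $3,050.00 * 0.901247 / 0.074 = $37,145.99

$37,145.99


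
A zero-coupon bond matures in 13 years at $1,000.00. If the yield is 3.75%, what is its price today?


Formula: Price = FV / (1 + r)^n
Substituting: Price = $1,000.00 / (1 + 0.0375)^13
Discount factor: (1.0375)^13 = 1.613784
Price = $1,000.00 / 1.613784 = $619.66

$619.66


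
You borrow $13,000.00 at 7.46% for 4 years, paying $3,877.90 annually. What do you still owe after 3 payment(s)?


Formula: Balance = PV*(1+r)^k - PMT*((1+r)^k - 1)/r
Growth: (1 + 0.0746)^3 = 1.240911
Accumulated factor: ((1+r)^k - 1)/r = 3.229365
Balance = $13,000.00 * 1.240911 - $3,877.90 * 3.229365
Balance = $3,608.68

$3,608.68


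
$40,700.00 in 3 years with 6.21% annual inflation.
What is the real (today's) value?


Formula: Real value = nominal / (1 + inflation)^years
Price level: (1 + 0.0621)^3 = 1.198109
Real value = $40,700.00 / 1.198109 = $33,970.21

$33,970.21


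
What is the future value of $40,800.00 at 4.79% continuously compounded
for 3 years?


Formula: FV = P * e^(r*t)
Exponent: r*t = 0.0479 * 3 = 0.1437
e^(0.1437) = 1.154538
FV = $40,800.00 * 1.154538 = $47,105.14

$47,105.14


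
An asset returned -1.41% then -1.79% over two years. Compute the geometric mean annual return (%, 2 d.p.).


Formula: Geometric mean = ((1+r1)*(1+r2))^(1/2) - 1
Product: (1 + -0.0141) * (1 + -0.0179) = 0.9859 * 0.9821 = 0.968252
Square root: 0.968252^0.5 = 0.983998
Geometric mean = 0.983998 - 1 = -0.016002
As percentage: -1.60%

-1.60%


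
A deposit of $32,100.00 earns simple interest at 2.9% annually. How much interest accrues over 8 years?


Formula: I = P * r * t
Substituting: I = $32,100.00 * 0.029 * 8
Step: I = $32,100.00 * 0.232
I = $7,447.20

$7,447.20


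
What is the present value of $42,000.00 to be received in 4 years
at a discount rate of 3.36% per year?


Formula: PV = FV / (1 + r)^n
Substituting: PV = $42,000.00 / (1 + 0.0336)^4
Discount factor: (1.0336)^4 = 1.141327
PV = $42,000.00 / 1.141327 = $36,799.28

$36,799.28


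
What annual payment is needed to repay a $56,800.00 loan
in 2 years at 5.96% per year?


Formula: PMT = PV * r / (1 - (1+r)^(-n))
Denominator: 1 - (1 + 0.0596)^(-2) = 0.109331
Numerator: $56,800.00 * 0.0596 = 3385.28
PMT = 3385.28 / 0.109331 = $30,963.45

$30,963.45


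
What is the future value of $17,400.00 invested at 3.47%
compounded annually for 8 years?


Formula: FV = P * (1 + r)^n
Substituting: FV = $17,400.00 * (1 + 0.0347)^8
Growth factor: (1.0347)^8 = 1.313759
FV = $17,400.00 * 1.313759 = $22,859.40

$22,859.40


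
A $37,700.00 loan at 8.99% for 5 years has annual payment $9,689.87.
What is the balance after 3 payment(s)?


Formula: Balance = PV*(1+r)^k - PMT*((1+r)^k - 1)/r
Growth: (1 + 0.0899)^3 = 1.294673
Accumulated factor: ((1+r)^k - 1)/r = 3.277782
Balance = $37,700.00 * 1.294673 - $9,689.87 * 3.277782
Balance = $17,047.88

$17,047.88


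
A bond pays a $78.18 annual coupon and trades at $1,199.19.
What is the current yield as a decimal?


Formula: Current yield = annual coupon / price
Substituting: CY = $78.18 / $1,199.19
CY = 0.065194

0.065194


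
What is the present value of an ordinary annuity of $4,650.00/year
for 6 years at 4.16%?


Formula: PV = PMT * (1 - (1+r)^(-n)) / r
Discount factor: (1 + 0.0416)^(-6) = 0.783058
Bracket: 1 - 0.783058 = 0.216942
PV = $4,650.00 * 0.216942 / 0.0416 = $24,249.48

$24,249.48


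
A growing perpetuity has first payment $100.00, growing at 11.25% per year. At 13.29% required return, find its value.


Formula: PV = C / (r - g)
Spread: r - g = 0.1329 - 0.1125 = 0.0204
Substituting: PV = $100.00 / 0.0204
PV = $4,901.96

$4,901.96


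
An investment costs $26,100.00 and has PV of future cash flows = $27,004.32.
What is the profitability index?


Formula: PI = PV(cash flows) / initial investment
Substituting: PI = $27,004.32 / $26,100.00
PI = 1.0346

1.0346


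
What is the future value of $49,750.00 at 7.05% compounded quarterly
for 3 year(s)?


Formula: FV = P * (1 + r/m)^(m*t)
Period rate: r/m = 0.0705 / 4 = 0.017625
Total periods: m*t = 4 * 3 = 12
Growth factor: (1 + 0.017625)^12 = 1.233256
FV = $49,750.00 * 1.233256 = $61,354.48

$61,354.48


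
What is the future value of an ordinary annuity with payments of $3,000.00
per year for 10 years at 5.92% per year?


Formula: FV = PMT * ((1+r)^n - 1) / r
Growth factor: (1 + 0.0592)^10 = 1.777378
Numerator: 1.777378 - 1 = 0.777378
FV = $3,000.00 * 0.777378 / 0.0592 = $39,394.14

$39,394.14


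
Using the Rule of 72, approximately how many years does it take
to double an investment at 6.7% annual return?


Formula: Years ≈ 72 / r
Substituting: Years ≈ 72 / 6.7
Years ≈ 10.7

10.7 years


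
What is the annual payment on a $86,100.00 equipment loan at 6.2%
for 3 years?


Formula: PMT = PV * r / (1 - (1+r)^(-n))
Denominator: 1 - (1 + 0.062)^(-3) = 0.165115
Numerator: $86,100.00 * 0.062 = 5338.2
PMT = 5338.2 / 0.165115 = $32,330.12

$32,330.12


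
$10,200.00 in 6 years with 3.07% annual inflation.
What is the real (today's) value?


Formula: Real value = nominal / (1 + inflation)^years
Price level: (1 + 0.0307)^6 = 1.19893
Real value = $10,200.00 / 1.19893 = $8,507.59

$8,507.59


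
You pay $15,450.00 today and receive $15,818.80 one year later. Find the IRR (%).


Formula: IRR = C1/C0 - 1
Substituting: IRR = $15,818.80 / $15,450.00 - 1
Ratio: 1.023871 - 1 = 0.023871
IRR = 2.3871%

2.3871%


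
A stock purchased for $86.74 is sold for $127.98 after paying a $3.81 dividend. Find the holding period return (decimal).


Formula: HPR = (P1 - P0 + D) / P0
Gain: $127.98 - $86.74 + $3.81 = $45.05
HPR = $45.05 / $86.74 = 0.5194

0.5194


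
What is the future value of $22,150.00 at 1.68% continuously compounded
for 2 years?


Formula: FV = P * e^(r*t)
Exponent: r*t = 0.0168 * 2 = 0.0336
e^(0.0336) = 1.034171
FV = $22,150.00 * 1.034171 = $22,906.88

$22,906.88


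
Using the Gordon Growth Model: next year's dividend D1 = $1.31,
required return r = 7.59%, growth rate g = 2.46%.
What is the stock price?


Formula: P = D1 / (r - g)
Spread: r - g = 0.0759 - 0.0246 = 0.0513
Substituting: P = $1.31 / 0.0513
P = $25.54

$25.54


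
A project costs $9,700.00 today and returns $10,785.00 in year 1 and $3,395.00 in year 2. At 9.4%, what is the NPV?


Formula: NPV = C0 + C1/(1+r) + C2/(1+r)^2
Discount C1: $10,785.00 / (1 + 0.094) = $9,858.32
Discount C2: $3,395.00 / (1 + 0.094)^2 = $2,836.65
NPV = -$9,700.00 + $9,858.32 + $2,836.65 = $2,994.96

$2,994.96


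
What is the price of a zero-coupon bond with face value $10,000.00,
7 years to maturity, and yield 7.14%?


Formula: Price = FV / (1 + r)^n
Substituting: Price = $10,000.00 / (1 + 0.0714)^7
Discount factor: (1.0714)^7 = 1.620546
Price = $10,000.00 / 1.620546 = $6,170.76

$6,170.76


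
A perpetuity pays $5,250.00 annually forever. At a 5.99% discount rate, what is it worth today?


Formula: PV = C / r
Substituting: PV = $5,250.00 / 0.0599
PV = $87,646.08

$87,646.08


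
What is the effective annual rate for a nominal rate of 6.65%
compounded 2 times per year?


Formula: EAR = (1 + r/m)^m - 1
Period rate: r/m = 0.0665 / 2 = 0.03325
Compounding: (1 + 0.03325)^2 = 1.067606
EAR = 1.067606 - 1 = 0.067606

0.067606


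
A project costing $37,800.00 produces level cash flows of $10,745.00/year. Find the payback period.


Formula: Payback = investment / annual cash flow
Substituting: Payback = $37,800.00 / $10,745.00
Payback = 3.5179 years

3.5179 years


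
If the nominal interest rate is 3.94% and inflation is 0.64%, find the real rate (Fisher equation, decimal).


Formula: (1 + r_real) = (1 + r_nom) / (1 + inflation)
Substituting: (1 + r_real) = 1.0394 / 1.0064
(1 + r_real) = 1.03279
r_real = 1.03279 - 1 = 0.03279

0.03279


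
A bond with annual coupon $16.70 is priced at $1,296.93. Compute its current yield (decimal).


Formula: Current yield = annual coupon / price
Substituting: CY = $16.70 / $1,296.93
CY = 0.012877

0.012877


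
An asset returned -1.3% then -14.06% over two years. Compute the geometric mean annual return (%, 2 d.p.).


Formula: Geometric mean = ((1+r1)*(1+r2))^(1/2) - 1
Product: (1 + -0.013) * (1 + -0.1406) = 0.987 * 0.8594 = 0.848228
Square root: 0.848228^0.5 = 0.920993
Geometric mean = 0.920993 - 1 = -0.079007
As percentage: -7.90%

-7.90%


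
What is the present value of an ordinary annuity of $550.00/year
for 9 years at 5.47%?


Formula: PV = PMT * (1 - (1+r)^(-n)) / r
Discount factor: (1 + 0.0547)^(-9) = 0.619212
Bracket: 1 - 0.619212 = 0.380788
PV = $550.00 * 0.380788 / 0.0547 = $3,828.76

$3,828.76


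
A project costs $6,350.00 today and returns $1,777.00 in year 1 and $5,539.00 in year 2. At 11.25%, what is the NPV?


Formula: NPV = C0 + C1/(1+r) + C2/(1+r)^2
Discount C1: $1,777.00 / (1 + 0.1125) = $1,597.30
Discount C2: $5,539.00 / (1 + 0.1125)^2 = $4,475.39
NPV = -$6,350.00 + $1,597.30 + $4,475.39 = -$277.30

-$277.30


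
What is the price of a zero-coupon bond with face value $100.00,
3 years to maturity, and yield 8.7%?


Formula: Price = FV / (1 + r)^n
Substituting: Price = $100.00 / (1 + 0.087)^3
Discount factor: (1.087)^3 = 1.284366
Price = $100.00 / 1.284366 = $77.86

$77.86


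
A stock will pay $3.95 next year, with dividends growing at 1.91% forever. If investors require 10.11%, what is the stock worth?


Formula: P = D1 / (r - g)
Spread: r - g = 0.1011 - 0.0191 = 0.082
Substituting: P = $3.95 / 0.082
P = $48.17

$48.17


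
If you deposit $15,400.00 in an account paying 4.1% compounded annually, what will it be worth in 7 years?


Formula: FV = P * (1 + r)^n
Substituting: FV = $15,400.00 * (1 + 0.041)^7
Growth factor: (1.041)^7 = 1.324815
FV = $15,400.00 * 1.324815 = $20,402.14

$20,402.14


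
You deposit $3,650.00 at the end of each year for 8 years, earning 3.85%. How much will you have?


Formula: FV = PMT * ((1+r)^n - 1) / r
Growth factor: (1 + 0.0385)^8 = 1.352857
Numerator: 1.352857 - 1 = 0.352857
FV = $3,650.00 * 0.352857 / 0.0385 = $33,452.71

$33,452.71


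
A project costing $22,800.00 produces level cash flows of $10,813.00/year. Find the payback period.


Formula: Payback = investment / annual cash flow
Substituting: Payback = $22,800.00 / $10,813.00
Payback = 2.1086 years

2.1086 years


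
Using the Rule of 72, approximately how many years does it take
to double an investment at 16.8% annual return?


Formula: Years ≈ 72 / r
Substituting: Years ≈ 72 / 16.8
Years ≈ 4.3

4.3 years


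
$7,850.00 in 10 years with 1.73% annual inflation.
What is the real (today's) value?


Formula: Real value = nominal / (1 + inflation)^years
Price level: (1 + 0.0173)^10 = 1.187109
Real value = $7,850.00 / 1.187109 = $6,612.71

$6,612.71


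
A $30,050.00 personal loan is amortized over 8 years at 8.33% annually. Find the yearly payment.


Formula: PMT = PV * r / (1 - (1+r)^(-n))
Denominator: 1 - (1 + 0.0833)^(-8) = 0.472758
Numerator: $30,050.00 * 0.0833 = 2503.165
PMT = 2503.165 / 0.472758 = $5,294.81

$5,294.81


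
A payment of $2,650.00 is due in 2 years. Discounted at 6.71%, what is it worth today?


Formula: PV = FV / (1 + r)^n
Substituting: PV = $2,650.00 / (1 + 0.0671)^2
Discount factor: (1.0671)^2 = 1.138702
PV = $2,650.00 / 1.138702 = $2,327.21

$2,327.21


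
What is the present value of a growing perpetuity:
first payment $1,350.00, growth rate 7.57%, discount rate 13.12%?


Formula: PV = C / (r - g)
Spread: r - g = 0.1312 - 0.0757 = 0.0555
Substituting: PV = $1,350.00 / 0.0555
PV = $24,324.32

$24,324.32


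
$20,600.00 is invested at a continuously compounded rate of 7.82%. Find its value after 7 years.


Formula: FV = P * e^(r*t)
Exponent: r*t = 0.0782 * 7 = 0.5474
e^(0.5474) = 1.728752
FV = $20,600.00 * 1.728752 = $35,612.30

$35,612.30


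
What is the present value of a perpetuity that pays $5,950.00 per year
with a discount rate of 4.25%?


Formula: PV = C / r
Substituting: PV = $5,950.00 / 0.0425
PV = $140,000.00

$140,000.00


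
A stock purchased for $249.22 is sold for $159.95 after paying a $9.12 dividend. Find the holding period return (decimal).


Formula: HPR = (P1 - P0 + D) / P0
Gain: $159.95 - $249.22 + $9.12 = -$80.15
HPR = -$80.15 / $249.22 = -0.3216

-0.3216


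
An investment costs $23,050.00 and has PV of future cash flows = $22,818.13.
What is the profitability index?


Formula: PI = PV(cash flows) / initial investment
Substituting: PI = $22,818.13 / $23,050.00
PI = 0.9899

0.9899


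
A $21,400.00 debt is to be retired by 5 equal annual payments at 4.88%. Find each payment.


Formula: PMT = PV * r / (1 - (1+r)^(-n))
Denominator: 1 - (1 + 0.0488)^(-5) = 0.211981
Numerator: $21,400.00 * 0.0488 = 1044.32
PMT = 1044.32 / 0.211981 = $4,926.48

$4,926.48


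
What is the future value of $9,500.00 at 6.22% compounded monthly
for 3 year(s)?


Formula: FV = P * (1 + r/m)^(m*t)
Period rate: r/m = 0.0622 / 12 = 0.005183
Total periods: m*t = 12 * 3 = 36
Growth factor: (1 + 0.005183)^36 = 1.204564
FV = $9,500.00 * 1.204564 = $11,443.36

$11,443.36


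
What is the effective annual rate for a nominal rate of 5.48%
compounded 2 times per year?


Formula: EAR = (1 + r/m)^m - 1
Period rate: r/m = 0.0548 / 2 = 0.0274
Compounding: (1 + 0.0274)^2 = 1.055551
EAR = 1.055551 - 1 = 0.055551

0.055551


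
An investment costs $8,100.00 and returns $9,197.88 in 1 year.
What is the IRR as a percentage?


Formula: IRR = C1/C0 - 1
Substituting: IRR = $9,197.88 / $8,100.00 - 1
Ratio: 1.135541 - 1 = 0.135541
IRR = 13.5541%

13.5541%


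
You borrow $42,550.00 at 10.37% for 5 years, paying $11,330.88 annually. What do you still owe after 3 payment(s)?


Formula: Balance = PV*(1+r)^k - PMT*((1+r)^k - 1)/r
Growth: (1 + 0.1037)^3 = 1.344476
Accumulated factor: ((1+r)^k - 1)/r = 3.321854
Balance = $42,550.00 * 1.344476 - $11,330.88 * 3.321854
Balance = $19,567.94

$19,567.94


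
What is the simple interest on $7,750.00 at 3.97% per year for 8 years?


Formula: I = P * r * t
Substituting: I = $7,750.00 * 0.0397 * 8
Step: I = $7,750.00 * 0.3176
I = $2,461.40

$2,461.40


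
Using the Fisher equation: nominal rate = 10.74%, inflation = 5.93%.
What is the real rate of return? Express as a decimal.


Formula: (1 + r_real) = (1 + r_nom) / (1 + inflation)
Substituting: (1 + r_real) = 1.1074 / 1.0593
(1 + r_real) = 1.045407
r_real = 1.045407 - 1 = 0.045407

0.045407


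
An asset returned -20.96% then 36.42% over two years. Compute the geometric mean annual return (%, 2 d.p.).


Formula: Geometric mean = ((1+r1)*(1+r2))^(1/2) - 1
Product: (1 + -0.2096) * (1 + 0.3642) = 0.7904 * 1.3642 = 1.078264
Square root: 1.078264^0.5 = 1.038395
Geometric mean = 1.038395 - 1 = 0.038395
As percentage: 3.84%

3.84%


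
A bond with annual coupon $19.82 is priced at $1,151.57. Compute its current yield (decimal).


Formula: Current yield = annual coupon / price
Substituting: CY = $19.82 / $1,151.57
CY = 0.017211

0.017211


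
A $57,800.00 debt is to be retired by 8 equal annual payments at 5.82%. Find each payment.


Formula: PMT = PV * r / (1 - (1+r)^(-n))
Denominator: 1 - (1 + 0.0582)^(-8) = 0.363999
Numerator: $57,800.00 * 0.0582 = 3363.96
PMT = 3363.96 / 0.363999 = $9,241.68

$9,241.68


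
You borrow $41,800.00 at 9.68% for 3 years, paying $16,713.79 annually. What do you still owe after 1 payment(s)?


Formula: Balance = PV*(1+r)^k - PMT*((1+r)^k - 1)/r
Growth: (1 + 0.0968)^1 = 1.0968
Accumulated factor: ((1+r)^k - 1)/r = 1.0
Balance = $41,800.00 * 1.0968 - $16,713.79 * 1.0
Balance = $29,132.45

$29,132.45


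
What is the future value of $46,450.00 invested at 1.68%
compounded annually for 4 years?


Formula: FV = P * (1 + r)^n
Substituting: FV = $46,450.00 * (1 + 0.0168)^4
Growth factor: (1.0168)^4 = 1.068912
FV = $46,450.00 * 1.068912 = $49,650.98

$49,650.98


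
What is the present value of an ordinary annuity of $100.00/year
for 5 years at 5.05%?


Formula: PV = PMT * (1 - (1+r)^(-n)) / r
Discount factor: (1 + 0.0505)^(-5) = 0.781663
Bracket: 1 - 0.781663 = 0.218337
PV = $100.00 * 0.218337 / 0.0505 = $432.35

$432.35


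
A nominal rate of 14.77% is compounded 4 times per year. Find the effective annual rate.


Formula: EAR = (1 + r/m)^m - 1
Period rate: r/m = 0.1477 / 4 = 0.036925
Compounding: (1 + 0.036925)^4 = 1.156084
EAR = 1.156084 - 1 = 0.156084

0.156084


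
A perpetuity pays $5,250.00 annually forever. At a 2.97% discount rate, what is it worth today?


Formula: PV = C / r
Substituting: PV = $5,250.00 / 0.0297
PV = $176,767.68

$176,767.68


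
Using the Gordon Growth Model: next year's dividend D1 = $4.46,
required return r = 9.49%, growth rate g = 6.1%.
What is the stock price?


Formula: P = D1 / (r - g)
Spread: r - g = 0.0949 - 0.061 = 0.0339
Substituting: P = $4.46 / 0.0339
P = $131.56

$131.56


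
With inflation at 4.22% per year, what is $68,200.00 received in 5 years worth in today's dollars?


Formula: Real value = nominal / (1 + inflation)^years
Price level: (1 + 0.0422)^5 = 1.229576
Real value = $68,200.00 / 1.229576 = $55,466.28

$55,466.28


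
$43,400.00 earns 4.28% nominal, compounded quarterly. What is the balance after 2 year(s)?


Formula: FV = P * (1 + r/m)^(m*t)
Period rate: r/m = 0.0428 / 4 = 0.0107
Total periods: m*t = 4 * 2 = 8
Growth factor: (1 + 0.0107)^8 = 1.088875
FV = $43,400.00 * 1.088875 = $47,257.19

$47,257.19


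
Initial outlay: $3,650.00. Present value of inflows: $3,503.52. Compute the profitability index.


Formula: PI = PV(cash flows) / initial investment
Substituting: PI = $3,503.52 / $3,650.00
PI = 0.9599

0.9599


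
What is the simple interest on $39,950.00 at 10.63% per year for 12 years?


Formula: I = P * r * t
Substituting: I = $39,950.00 * 0.1063 * 12
Step: I = $39,950.00 * 1.2756
I = $50,960.22

$50,960.22


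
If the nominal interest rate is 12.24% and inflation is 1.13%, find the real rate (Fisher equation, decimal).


Formula: (1 + r_real) = (1 + r_nom) / (1 + inflation)
Substituting: (1 + r_real) = 1.1224 / 1.0113
(1 + r_real) = 1.109859
r_real = 1.109859 - 1 = 0.109859

0.109859


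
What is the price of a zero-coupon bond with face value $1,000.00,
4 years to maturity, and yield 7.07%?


Formula: Price = FV / (1 + r)^n
Substituting: Price = $1,000.00 / (1 + 0.0707)^4
Discount factor: (1.0707)^4 = 1.314229
Price = $1,000.00 / 1.314229 = $760.90

$760.90


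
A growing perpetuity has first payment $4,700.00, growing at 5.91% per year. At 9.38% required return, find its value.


Formula: PV = C / (r - g)
Spread: r - g = 0.0938 - 0.0591 = 0.0347
Substituting: PV = $4,700.00 / 0.0347
PV = $135,446.69

$135,446.69


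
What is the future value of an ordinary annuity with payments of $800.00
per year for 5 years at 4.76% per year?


Formula: FV = PMT * ((1+r)^n - 1) / r
Growth factor: (1 + 0.0476)^5 = 1.261762
Numerator: 1.261762 - 1 = 0.261762
FV = $800.00 * 0.261762 / 0.0476 = $4,399.36

$4,399.36


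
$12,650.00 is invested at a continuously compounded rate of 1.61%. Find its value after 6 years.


Formula: FV = P * e^(r*t)
Exponent: r*t = 0.0161 * 6 = 0.0966
e^(0.0966) = 1.10142
FV = $12,650.00 * 1.10142 = $13,932.96

$13,932.96


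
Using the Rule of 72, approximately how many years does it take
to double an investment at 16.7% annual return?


Formula: Years ≈ 72 / r
Substituting: Years ≈ 72 / 16.7
Years ≈ 4.3

4.3 years


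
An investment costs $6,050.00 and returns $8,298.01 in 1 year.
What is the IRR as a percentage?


Formula: IRR = C1/C0 - 1
Substituting: IRR = $8,298.01 / $6,050.00 - 1
Ratio: 1.371572 - 1 = 0.371572
IRR = 37.1572%

37.1572%


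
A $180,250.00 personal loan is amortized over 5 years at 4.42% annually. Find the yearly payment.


Formula: PMT = PV * r / (1 - (1+r)^(-n))
Denominator: 1 - (1 + 0.0442)^(-5) = 0.19447
Numerator: $180,250.00 * 0.0442 = 7967.05
PMT = 7967.05 / 0.19447 = $40,967.95

$40,967.95


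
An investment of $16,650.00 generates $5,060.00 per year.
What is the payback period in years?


Formula: Payback = investment / annual cash flow
Substituting: Payback = $16,650.00 / $5,060.00
Payback = 3.2905 years

3.2905 years


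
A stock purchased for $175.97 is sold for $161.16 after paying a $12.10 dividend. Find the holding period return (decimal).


Formula: HPR = (P1 - P0 + D) / P0
Gain: $161.16 - $175.97 + $12.10 = -$2.71
HPR = -$2.71 / $175.97 = -0.0154

-0.0154


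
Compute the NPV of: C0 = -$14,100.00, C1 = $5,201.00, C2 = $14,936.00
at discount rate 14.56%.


Formula: NPV = C0 + C1/(1+r) + C2/(1+r)^2
Discount C1: $5,201.00 / (1 + 0.1456) = $4,539.98
Discount C2: $14,936.00 / (1 + 0.1456)^2 = $11,380.68
NPV = -$14,100.00 + $4,539.98 + $11,380.68 = $1,820.66

$1,820.66


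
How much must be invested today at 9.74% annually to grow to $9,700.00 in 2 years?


Formula: PV = FV / (1 + r)^n
Substituting: PV = $9,700.00 / (1 + 0.0974)^2
Discount factor: (1.0974)^2 = 1.204287
PV = $9,700.00 / 1.204287 = $8,054.56

$8,054.56


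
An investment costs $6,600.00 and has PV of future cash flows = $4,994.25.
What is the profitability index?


Formula: PI = PV(cash flows) / initial investment
Substituting: PI = $4,994.25 / $6,600.00
PI = 0.7567

0.7567


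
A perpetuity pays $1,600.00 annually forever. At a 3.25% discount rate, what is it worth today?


Formula: PV = C / r
Substituting: PV = $1,600.00 / 0.0325
PV = $49,230.77

$49,230.77


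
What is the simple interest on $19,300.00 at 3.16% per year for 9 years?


Formula: I = P * r * t
Substituting: I = $19,300.00 * 0.0316 * 9
Step: I = $19,300.00 * 0.2844
I = $5,488.92

$5,488.92


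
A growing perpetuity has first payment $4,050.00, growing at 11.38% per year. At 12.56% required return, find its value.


Formula: PV = C / (r - g)
Spread: r - g = 0.1256 - 0.1138 = 0.0118
Substituting: PV = $4,050.00 / 0.0118
PV = $343,220.34

$343,220.34


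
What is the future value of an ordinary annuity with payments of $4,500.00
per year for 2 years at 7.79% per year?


Formula: FV = PMT * ((1+r)^n - 1) / r
Growth factor: (1 + 0.0779)^2 = 1.161868
Numerator: 1.161868 - 1 = 0.161868
FV = $4,500.00 * 0.161868 / 0.0779 = $9,350.55

$9,350.55
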